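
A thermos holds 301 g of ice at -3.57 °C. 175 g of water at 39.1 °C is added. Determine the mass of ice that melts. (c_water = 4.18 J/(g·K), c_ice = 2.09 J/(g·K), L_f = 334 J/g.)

Cooling the water to 0 °C releases 175·4.18·39.1 = 28602 J.
Of that, 301·2.09·3.57 = 2245.9 J goes to bring the ice to 0 °C, leaving 26356 J.
To melt every bit of ice: 301·334 = 100534 J.
Since 26356 < 100534 J, not all the ice melts; equilibrium is at 0 °C.
m_melt = 26356 / L_f = 78.91 g.

m_melted ≈ 78.9 g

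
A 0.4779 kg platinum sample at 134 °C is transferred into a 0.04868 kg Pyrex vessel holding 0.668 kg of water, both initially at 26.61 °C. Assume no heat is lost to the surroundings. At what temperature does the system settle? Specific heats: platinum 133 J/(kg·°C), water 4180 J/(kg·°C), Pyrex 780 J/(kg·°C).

T_f ≈ 29.0 °C

T_f is the heat-capacity-weighted average of the initial temperatures:
T_f = (63.56×134 + 2792.2×26.61 + 37.97×26.61) / (63.56 + 2792.2 + 37.97)
    = 83829 / 2893.8 ≈ 28.97 °C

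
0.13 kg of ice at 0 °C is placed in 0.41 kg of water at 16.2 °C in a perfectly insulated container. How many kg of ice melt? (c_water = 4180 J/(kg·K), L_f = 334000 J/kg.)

m_melted ≈ 0.0831 kg

Heat available from the water dropping to 0 °C: 0.41×4180×16.2 = 27764 J.
Fully melting the ice requires m_ice L_f = 0.13×334000 = 43420 J.
Since 27764 < 43420 J, not all the ice melts; equilibrium is at 0 °C.
m_melt = 27764 / L_f = 0.08312 kg.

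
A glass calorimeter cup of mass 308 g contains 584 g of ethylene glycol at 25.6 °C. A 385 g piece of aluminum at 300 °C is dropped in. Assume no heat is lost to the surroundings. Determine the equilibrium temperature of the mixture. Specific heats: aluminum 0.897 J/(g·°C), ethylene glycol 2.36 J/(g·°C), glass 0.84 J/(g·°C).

Energy conservation, ΣQ = 0:
385*0.897*(T − 300) + 584*2.36*(T − 25.6) + 308*0.84*(T − 25.6) = 0
1982.3 T = 145510
T = 145510 / 1982.3 = 73.4 °C

T_f ≈ 73.4 °C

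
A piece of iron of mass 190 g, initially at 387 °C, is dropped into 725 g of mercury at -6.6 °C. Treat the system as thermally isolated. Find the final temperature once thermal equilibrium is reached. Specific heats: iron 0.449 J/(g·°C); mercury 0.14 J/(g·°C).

Setting the total heat transfer to zero:
190×0.449×(T − 387) + 725×0.14×(T − (-6.6)) = 0
85.31(T − 387) + 101.5(T − (-6.6)) = 0
186.81 T = 32345
T = 32345 / 186.81 = 173 °C

T_f ≈ 173.1 °C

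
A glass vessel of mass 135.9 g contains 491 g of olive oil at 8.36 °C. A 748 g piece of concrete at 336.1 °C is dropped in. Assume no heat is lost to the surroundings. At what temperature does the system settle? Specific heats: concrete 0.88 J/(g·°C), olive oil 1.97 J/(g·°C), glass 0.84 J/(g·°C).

T_f ≈ 132.4 °C

Taking heat into each body as positive, Σ m c ΔT = 0:
748×0.88×(T − 336.1) + 491×1.97×(T − 8.36) + 135.9×0.84×(T − 8.36) = 0
1739.7 T = 230275
T = 230275 / 1739.7 = 132 °C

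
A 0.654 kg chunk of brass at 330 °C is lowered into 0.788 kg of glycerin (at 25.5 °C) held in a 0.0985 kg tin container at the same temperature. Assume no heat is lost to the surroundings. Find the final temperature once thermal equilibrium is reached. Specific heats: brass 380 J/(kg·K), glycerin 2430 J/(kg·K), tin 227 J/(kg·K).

T_f ≈ 60.1 °C

Setting the total heat transfer to zero:
0.654*380*(T − 330) + 0.788*2430*(T − 25.5) + 0.0985*227*(T − 25.5) = 0
2185.7 T = 131410
T ≈ 60.12 °C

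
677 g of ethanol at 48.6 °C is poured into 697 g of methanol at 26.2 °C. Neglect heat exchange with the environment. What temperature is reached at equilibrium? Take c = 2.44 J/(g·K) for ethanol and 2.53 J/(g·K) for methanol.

Setting the total heat transfer to zero:
677·2.44·(T − 48.6) + 697·2.53·(T − 26.2) = 0
1651.9(T − 48.6) + 1763.4(T − 26.2) = 0
(1651.9 + 1763.4) T = 1651.9·48.6 + 1763.4·26.2
T = 126483 / 3415.3 = 37 °C

T_f ≈ 37.0 °C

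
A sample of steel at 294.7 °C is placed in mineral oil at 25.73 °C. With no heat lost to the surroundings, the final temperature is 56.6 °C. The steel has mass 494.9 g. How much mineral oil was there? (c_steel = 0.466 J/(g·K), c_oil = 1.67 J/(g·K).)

Let T be the final temperature. ΣQ_i = 0:
494.9·0.466·(56.6 − 294.7) + m·1.67·(56.6 − 25.73) = 0
51.55 m = 54911
m = 54911/51.55 ≈ 1065 g

m ≈ 1070 g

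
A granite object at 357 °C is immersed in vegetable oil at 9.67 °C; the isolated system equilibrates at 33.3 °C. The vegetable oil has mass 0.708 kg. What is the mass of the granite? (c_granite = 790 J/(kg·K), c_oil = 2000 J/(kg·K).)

m ≈ 0.131 kg

|Q_granite| = |Q_oil|:
m×790×(357 − 33.3) = 0.708×2000×(33.3 − 9.67)
255723 m = 33460  ⇒  m ≈ 0.1308 kg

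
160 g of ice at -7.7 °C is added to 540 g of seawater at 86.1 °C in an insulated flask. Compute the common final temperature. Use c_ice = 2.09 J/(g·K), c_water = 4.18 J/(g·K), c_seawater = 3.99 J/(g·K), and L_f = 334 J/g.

Setting the total heat transfer to zero:
ice -7.7→0 °C: 160·2.09·7.7 = 2574.9; fusion: m_ice L_f = 160·334 = 53440; meltwater 0→T: 160·4.18·T = 668.8 T; seawater cools: 540·3.99·(T − 86.1) = 2154.6(T − 86.1)
2823.4 T = 185511 − 56015 = 129496
T ≈ 45.87 °C — above 0 °C, consistent with complete melting.

T_f ≈ 45.9 °C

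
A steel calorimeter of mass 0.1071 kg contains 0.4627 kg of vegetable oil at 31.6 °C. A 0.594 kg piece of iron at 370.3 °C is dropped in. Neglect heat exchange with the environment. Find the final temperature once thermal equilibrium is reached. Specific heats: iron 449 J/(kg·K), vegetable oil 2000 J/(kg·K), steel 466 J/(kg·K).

T_f ≈ 104.3 °C

Net heat exchanged in the isolated system is zero:
0.594·449·(T − 370.3) + 0.4627·2000·(T − 31.6) + 0.1071·466·(T − 31.6) = 0
266.71(T − 370.3) + 925.4(T − 31.6) + 49.91(T − 31.6) = 0
(266.71 + 925.4 + 49.91) T = 266.71·370.3 + 925.4·31.6 + 49.91·31.6
T ≈ 104.33 °C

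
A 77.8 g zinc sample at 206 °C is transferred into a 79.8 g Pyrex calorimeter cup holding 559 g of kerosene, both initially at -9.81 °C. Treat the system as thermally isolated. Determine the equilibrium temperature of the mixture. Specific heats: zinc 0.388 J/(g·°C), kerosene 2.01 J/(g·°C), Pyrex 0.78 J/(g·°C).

T_f ≈ -4.5 °C

Energy conservation, ΣQ = 0:
77.8·0.388·(T − 206) + 559·2.01·(T − (-9.81)) + 79.8·0.78·(T − (-9.81)) = 0
30.19(T − 206) + 1123.6(T − (-9.81)) + 62.24(T − (-9.81)) = 0
1216 T = -5414.6
T = -5414.6/1216 ≈ -4.45 °C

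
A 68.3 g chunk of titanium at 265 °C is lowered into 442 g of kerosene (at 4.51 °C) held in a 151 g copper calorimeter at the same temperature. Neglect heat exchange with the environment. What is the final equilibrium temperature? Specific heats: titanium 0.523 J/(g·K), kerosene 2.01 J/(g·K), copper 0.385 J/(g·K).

T_f ≈ 14.0 °C

Energy conservation, ΣQ = 0:
68.3×0.523×(T − 265) + 442×2.01×(T − 4.51) + 151×0.385×(T − 4.51) = 0
35.72(T − 265) + 888.42(T − 4.51) + 58.13(T − 4.51) = 0
(35.72 + 888.42 + 58.13) T = 35.72×265 + 888.42×4.51 + 58.13×4.51
T = 13735 / 982.28 = 14 °C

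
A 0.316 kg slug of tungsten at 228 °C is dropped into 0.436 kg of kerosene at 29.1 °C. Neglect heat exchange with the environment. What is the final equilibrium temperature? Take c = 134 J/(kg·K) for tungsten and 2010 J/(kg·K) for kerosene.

T_f ≈ 38.3 °C

Net heat exchanged in the isolated system is zero:
0.316·134·(T − 228) + 0.436·2010·(T − 29.1) = 0
42.34(T − 228) + 876.36(T − 29.1) = 0
918.7 T = 35157
T ≈ 38.27 °C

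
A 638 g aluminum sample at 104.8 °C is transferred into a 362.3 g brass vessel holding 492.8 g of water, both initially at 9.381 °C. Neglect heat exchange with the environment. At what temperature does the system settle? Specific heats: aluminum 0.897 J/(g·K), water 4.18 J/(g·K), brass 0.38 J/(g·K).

Heat gained plus heat lost sum to zero:
638·0.897·(T − 104.8) + 492.8·4.18·(T − 9.381) + 362.3·0.38·(T − 9.381) = 0
572.29(T − 104.8) + 2059.9(T − 9.381) + 137.67(T − 9.381) = 0
2769.9 T = 80591
T ≈ 29.10 °C

T_f ≈ 29.1 °C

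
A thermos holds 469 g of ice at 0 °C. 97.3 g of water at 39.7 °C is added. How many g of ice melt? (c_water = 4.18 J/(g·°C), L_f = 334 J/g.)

m_melted ≈ 48.3 g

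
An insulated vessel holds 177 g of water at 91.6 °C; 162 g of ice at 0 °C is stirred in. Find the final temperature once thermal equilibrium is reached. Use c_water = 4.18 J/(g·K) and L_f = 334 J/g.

T_f ≈ 9.6 °C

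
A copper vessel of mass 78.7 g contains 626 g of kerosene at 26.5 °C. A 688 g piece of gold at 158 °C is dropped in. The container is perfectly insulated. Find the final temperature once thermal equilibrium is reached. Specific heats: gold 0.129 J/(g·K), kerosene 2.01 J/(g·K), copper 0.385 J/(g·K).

Setting the total heat transfer to zero:
688×0.129×(T − 158) + 626×2.01×(T − 26.5) + 78.7×0.385×(T − 26.5) = 0
(88.75 + 1258.3 + 30.3) T = 88.75×158 + 1258.3×26.5 + 30.3×26.5
T = 48170/1377.3 ≈ 34.97 °C

T_f ≈ 35.0 °C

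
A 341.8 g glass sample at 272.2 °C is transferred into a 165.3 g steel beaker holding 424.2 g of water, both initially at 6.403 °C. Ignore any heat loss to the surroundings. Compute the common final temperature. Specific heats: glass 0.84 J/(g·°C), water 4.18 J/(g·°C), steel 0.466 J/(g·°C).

Let T be the final temperature. ΣQ_i = 0:
341.8*0.84*(T − 272.2) + 424.2*4.18*(T − 6.403) + 165.3*0.466*(T − 6.403) = 0
287.11(T − 272.2) + 1773.2(T − 6.403) + 77.03(T − 6.403) = 0
2137.3 T = 89999
T ≈ 42.11 °C

T_f ≈ 42.1 °C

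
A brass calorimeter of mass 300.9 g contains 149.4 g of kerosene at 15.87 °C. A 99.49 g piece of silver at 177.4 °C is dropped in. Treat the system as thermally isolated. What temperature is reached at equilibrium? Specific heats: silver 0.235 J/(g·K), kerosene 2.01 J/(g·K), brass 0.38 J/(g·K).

With ΣQ=0 the equilibrium temperature is the m·c-weighted mean:
T_f = (23.38×177.4 + 300.29×15.87 + 114.34×15.87) / (23.38 + 300.29 + 114.34)
    = 10728 / 438.02 ≈ 24.49 °C

T_f ≈ 24.5 °C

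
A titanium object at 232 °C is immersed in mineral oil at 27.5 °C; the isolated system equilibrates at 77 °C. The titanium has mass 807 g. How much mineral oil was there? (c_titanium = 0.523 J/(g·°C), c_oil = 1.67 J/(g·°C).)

m ≈ 791 g

Heat gained plus heat lost sum to zero:
807·0.523·(77 − 232) + m·1.67·(77 − 27.5) = 0
82.66 m = 65419
m = 65419/82.66 ≈ 791.4 g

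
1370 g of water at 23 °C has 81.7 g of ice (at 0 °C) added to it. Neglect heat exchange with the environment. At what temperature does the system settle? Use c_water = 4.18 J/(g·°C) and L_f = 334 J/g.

T_f ≈ 17.2 °C

Energy balance with sensible and latent terms:
fusion: m_ice L_f = 81.7·334 = 27288
  meltwater 0→T: 81.7·4.18·T = 341.51 T
  water: 5726.6(T − 23)
6068.1 T = 131712 − 27288 = 104424
T ≈ 17.21 °C (positive, so assuming full melt was valid).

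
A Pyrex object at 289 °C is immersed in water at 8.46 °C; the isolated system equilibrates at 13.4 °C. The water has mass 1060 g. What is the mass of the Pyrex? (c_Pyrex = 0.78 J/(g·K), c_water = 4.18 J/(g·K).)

m ≈ 102 g

Heat gained plus heat lost sum to zero:
m·0.78·(13.4 − 289) + 1060·4.18·(13.4 − 8.46) = 0
-214.97 m = -21888
m = -21888/-214.97 ≈ 101.8 g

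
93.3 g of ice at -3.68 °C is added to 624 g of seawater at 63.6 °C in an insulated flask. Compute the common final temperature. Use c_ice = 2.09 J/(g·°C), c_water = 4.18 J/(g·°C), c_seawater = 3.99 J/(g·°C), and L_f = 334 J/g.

Net heat exchanged in the isolated system is zero:
warm ice to 0 °C: 93.3·2.09·(0 − (-3.68)) = 717.59
  latent heat to melt: 93.3·334 = 31162
  meltwater 0→T: 93.3·4.18·T = 389.99 T
  seawater cools: 624·3.99·(T − 63.6) = 2489.8(T − 63.6)
2879.8 T = 158349 − 31880 = 126469
T ≈ 43.92 °C — above 0 °C, consistent with complete melting.

T_f ≈ 43.9 °C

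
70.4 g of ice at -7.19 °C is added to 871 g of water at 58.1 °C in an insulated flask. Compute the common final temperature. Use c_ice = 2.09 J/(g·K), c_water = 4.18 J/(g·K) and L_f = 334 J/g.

T_f ≈ 47.5 °C

Sum of m c ΔT and latent-heat terms is zero:
warm ice to 0 °C: 70.4×2.09×(0 − (-7.19)) = 1057.9
  fusion: m_ice L_f = 70.4×334 = 23514
  meltwater 0→T: 70.4×4.18×T = 294.27 T
  water: 3640.8(T − 58.1)
3935.1 T = 211529 − 24572 = 186958
T ≈ 47.51 °C (positive, so assuming full melt was valid).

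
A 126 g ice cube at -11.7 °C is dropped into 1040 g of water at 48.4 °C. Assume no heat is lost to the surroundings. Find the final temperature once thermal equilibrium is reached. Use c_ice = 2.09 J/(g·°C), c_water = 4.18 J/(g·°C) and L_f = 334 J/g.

T_f ≈ 33.9 °C

Heat gained plus heat lost sum to zero:
warm ice to 0 °C: 126×2.09×(0 − (-11.7)) = 3081.1
  melt ice: 126×334 = 42084
  meltwater 0→T: 126×4.18×T = 526.68 T
  water: 4347.2(T − 48.4)
4873.9 T = 210404 − 45165 = 165239
T ≈ 33.90 °C. Since T > 0 °C, the all-ice-melts assumption holds.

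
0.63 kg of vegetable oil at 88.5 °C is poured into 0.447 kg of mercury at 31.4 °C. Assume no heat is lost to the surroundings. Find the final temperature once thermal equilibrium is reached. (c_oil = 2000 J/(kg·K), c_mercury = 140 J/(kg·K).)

T_f ≈ 85.8 °C

Heat gained plus heat lost sum to zero:
0.63·2000·(T − 88.5) + 0.447·140·(T − 31.4) = 0
1260(T − 88.5) + 62.58(T − 31.4) = 0
1322.6 T = 113475
T = 113475 / 1322.6 = 85.8 °C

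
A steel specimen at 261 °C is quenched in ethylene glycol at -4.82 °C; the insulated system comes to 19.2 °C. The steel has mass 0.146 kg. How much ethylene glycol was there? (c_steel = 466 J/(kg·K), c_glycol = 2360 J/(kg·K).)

m ≈ 0.29 kg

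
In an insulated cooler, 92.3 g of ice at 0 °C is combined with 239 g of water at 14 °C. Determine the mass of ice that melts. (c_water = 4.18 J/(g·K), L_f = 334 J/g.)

m_melted ≈ 41.9 g

Cooling the water to 0 °C releases 239·4.18·14 = 13986 J.
Fully melting the ice requires m_ice L_f = 92.3·334 = 30828 J.
Since 13986 < 30828 J, not all the ice melts; equilibrium is at 0 °C.
m_melted·334 = 13986  ⇒  m_melted ≈ 41.88 g.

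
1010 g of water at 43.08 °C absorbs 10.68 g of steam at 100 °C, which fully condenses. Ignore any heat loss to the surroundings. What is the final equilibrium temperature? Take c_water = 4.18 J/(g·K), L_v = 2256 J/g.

T_f ≈ 49.3 °C

Taking heat into each body as positive, Σ m c ΔT = 0:
condense steam: −10.68×2256 = −24094
  condensate cools 100→T: 10.68×4.18×(T − 100) = 44.64(T − 100)
  water warms: 1010×4.18×(T − 43.08) = 4221.8(T − 43.08)
4266.4 T = 24094 + 4464.2 + 181875 = 210433
T ≈ 49.32 °C, under the boiling point, so the assumption holds.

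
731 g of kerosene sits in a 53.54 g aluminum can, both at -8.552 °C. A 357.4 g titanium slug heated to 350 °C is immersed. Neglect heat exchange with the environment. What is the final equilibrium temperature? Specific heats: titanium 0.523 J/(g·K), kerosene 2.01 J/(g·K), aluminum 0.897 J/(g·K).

T_f ≈ 30.8 °C

Conservation of energy gives ΣQ = 0:
357.4·0.523·(T − 350) + 731·2.01·(T − (-8.552)) + 53.54·0.897·(T − (-8.552)) = 0
186.92(T − 350) + 1469.3(T − (-8.552)) + 48.03(T − (-8.552)) = 0
(186.92 + 1469.3 + 48.03) T = 186.92·350 + 1469.3·(-8.552) + 48.03·(-8.552)
T ≈ 30.77 °C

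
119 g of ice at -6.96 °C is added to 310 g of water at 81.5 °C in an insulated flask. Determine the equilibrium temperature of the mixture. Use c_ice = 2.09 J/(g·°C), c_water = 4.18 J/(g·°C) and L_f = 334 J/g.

Heat gained plus heat lost sum to zero:
ice -6.96→0 °C: 119·2.09·6.96 = 1731
  latent heat to melt: 119·334 = 39746
  meltwater 0→T: 119·4.18·T = 497.42 T
  water cools: 310·4.18·(T − 81.5) = 1295.8(T − 81.5)
1793.2 T = 105608 − 41477 = 64131
T ≈ 35.76 °C (positive, so assuming full melt was valid).

T_f ≈ 35.8 °C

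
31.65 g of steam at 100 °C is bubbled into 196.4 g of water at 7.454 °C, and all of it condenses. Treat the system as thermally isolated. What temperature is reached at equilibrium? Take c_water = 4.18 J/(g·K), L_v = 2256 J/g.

Setting the total heat transfer to zero:
latent heat released on condensation: 31.65×2256 = 71402; condensed water 100 °C→T: 132.3(T − 100); water warms: 196.4×4.18×(T − 7.454) = 820.95(T − 7.454)
953.25 T = 71402 + 13230 + 6119.4 = 90751
T ≈ 95.20 °C — below 100 °C, confirming all the steam condensed.

T_f ≈ 95.2 °C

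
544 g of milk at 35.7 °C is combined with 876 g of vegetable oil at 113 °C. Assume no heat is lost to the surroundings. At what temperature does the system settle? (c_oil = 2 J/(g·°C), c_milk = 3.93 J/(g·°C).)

T_f ≈ 70.5 °C

|Q_oil| = |Q_milk|:
876·2·(113 − T) = 544·3.93·(T − 35.7)
1752(113 − T) = 2137.9(T − 35.7)
3889.9 T = 274300  ⇒  T ≈ 70.52 °C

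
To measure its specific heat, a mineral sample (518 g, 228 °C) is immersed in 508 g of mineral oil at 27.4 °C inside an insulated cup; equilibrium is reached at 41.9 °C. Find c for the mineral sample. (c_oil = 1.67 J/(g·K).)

c ≈ 0.128 J/(g·K)

Let T be the final temperature. ΣQ_i = 0:
518×c×(41.9 − 228) + 508×1.67×(41.9 − 27.4) = 0
-96400 c = -12301
c = -12301/-96400 ≈ 0.1276 J/(g·K)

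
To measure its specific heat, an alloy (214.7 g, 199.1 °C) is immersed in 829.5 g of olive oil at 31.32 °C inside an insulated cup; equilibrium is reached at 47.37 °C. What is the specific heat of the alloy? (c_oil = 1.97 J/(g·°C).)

c ≈ 0.805 J/(g·°C)

Heat lost by the alloy = heat gained by the oil:
214.7·c·(199.1 − 47.37) = 829.5·1.97·(47.37 − 31.32)
32576 c = 26228  ⇒  c ≈ 0.8051 J/(g·°C)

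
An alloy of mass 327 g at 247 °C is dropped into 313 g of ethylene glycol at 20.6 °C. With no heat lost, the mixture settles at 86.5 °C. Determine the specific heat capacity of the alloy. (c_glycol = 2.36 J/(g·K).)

c ≈ 0.928 J/(g·K)

Net heat exchanged in the isolated system is zero:
327·c·(86.5 − 247) + 313·2.36·(86.5 − 20.6) = 0
-52484 c = -48679
c = -48679/-52484 ≈ 0.9275 J/(g·K)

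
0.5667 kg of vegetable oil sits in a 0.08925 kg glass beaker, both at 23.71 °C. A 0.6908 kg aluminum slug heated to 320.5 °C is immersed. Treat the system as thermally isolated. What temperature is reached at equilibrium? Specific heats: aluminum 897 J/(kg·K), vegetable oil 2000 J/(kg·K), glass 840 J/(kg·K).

With ΣQ=0 the equilibrium temperature is the m·c-weighted mean:
T_f = (619.65*320.5 + 1133.4*23.71 + 74.97*23.71) / (619.65 + 1133.4 + 74.97)
    = 227248 / 1828 ≈ 124.31 °C

T_f ≈ 124.3 °C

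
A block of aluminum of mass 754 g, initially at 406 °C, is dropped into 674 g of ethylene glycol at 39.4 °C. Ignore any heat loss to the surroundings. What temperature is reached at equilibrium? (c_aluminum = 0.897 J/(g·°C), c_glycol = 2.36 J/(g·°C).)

T_f ≈ 148.8 °C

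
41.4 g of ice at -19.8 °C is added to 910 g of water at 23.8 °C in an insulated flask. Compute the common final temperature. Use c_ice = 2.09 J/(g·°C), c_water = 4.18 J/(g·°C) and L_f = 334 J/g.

T_f ≈ 18.9 °C

Heat gained plus heat lost sum to zero:
warm ice to 0 °C: 41.4·2.09·(0 − (-19.8)) = 1713.2; latent heat to melt: 41.4·334 = 13828; warm the meltwater: 173.05 T; water cools: 910·4.18·(T − 23.8) = 3803.8(T − 23.8)
3976.9 T = 90530 − 15541 = 74990
T ≈ 18.86 °C. Since T > 0 °C, the all-ice-melts assumption holds.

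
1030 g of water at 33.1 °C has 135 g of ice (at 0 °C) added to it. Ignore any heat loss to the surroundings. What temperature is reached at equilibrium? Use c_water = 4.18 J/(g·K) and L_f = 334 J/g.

Conservation of energy gives ΣQ = 0:
fusion: m_ice L_f = 135×334 = 45090
  warm the meltwater: 564.3 T
  water cools: 1030×4.18×(T − 33.1) = 4305.4(T − 33.1)
4869.7 T = 142509 − 45090 = 97419
T ≈ 20.01 °C (positive, so assuming full melt was valid).

T_f ≈ 20.0 °C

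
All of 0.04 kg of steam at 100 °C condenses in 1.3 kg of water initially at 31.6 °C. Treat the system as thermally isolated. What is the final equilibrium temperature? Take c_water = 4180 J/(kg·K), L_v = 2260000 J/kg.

T_f ≈ 49.8 °C

Conservation of energy gives ΣQ = 0:
condense steam: −0.04·2260000 = −90400; condensed water 100 °C→T: 167.2(T − 100); original water: 5434(T − 31.6)
5601.2 T = 90400 + 16720 + 171714 = 278834
T ≈ 49.78 °C, under the boiling point, so the assumption holds.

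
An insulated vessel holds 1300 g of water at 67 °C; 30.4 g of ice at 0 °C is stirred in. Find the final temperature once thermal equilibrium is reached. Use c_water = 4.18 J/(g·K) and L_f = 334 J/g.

T_f ≈ 63.6 °C

Conservation of energy gives ΣQ = 0:
latent heat to melt: 30.4×334 = 10154; warm the meltwater: 127.07 T; water: 5434(T − 67)
5561.1 T = 364078 − 10154 = 353924
T ≈ 63.64 °C (positive, so assuming full melt was valid).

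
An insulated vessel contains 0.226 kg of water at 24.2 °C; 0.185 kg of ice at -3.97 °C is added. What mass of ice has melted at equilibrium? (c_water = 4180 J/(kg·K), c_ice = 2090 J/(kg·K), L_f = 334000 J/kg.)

m_melted ≈ 0.0639 kg

Heat available from the water dropping to 0 °C: 0.226×4180×24.2 = 22861 J.
Of that, 0.185×2090×3.97 = 1535 J goes to bring the ice to 0 °C, leaving 21326 J.
Melting all 0.185 kg of ice would need 0.185×334000 = 61790 J.
21326 J < 61790 J, so only part of the ice melts and the system sits at 0 °C.
m_melt = 21326 / L_f = 0.06385 kg.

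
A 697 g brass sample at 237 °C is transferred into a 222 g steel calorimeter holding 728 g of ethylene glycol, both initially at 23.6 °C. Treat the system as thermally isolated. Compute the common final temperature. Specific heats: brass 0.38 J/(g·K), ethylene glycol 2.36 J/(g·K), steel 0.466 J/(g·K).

T_f ≈ 50.7 °C

Heat gained plus heat lost sum to zero:
697·0.38·(T − 237) + 728·2.36·(T − 23.6) + 222·0.466·(T − 23.6) = 0
(264.86 + 1718.1 + 103.45) T = 264.86·237 + 1718.1·23.6 + 103.45·23.6
T = 105760 / 2086.4 = 50.7 °C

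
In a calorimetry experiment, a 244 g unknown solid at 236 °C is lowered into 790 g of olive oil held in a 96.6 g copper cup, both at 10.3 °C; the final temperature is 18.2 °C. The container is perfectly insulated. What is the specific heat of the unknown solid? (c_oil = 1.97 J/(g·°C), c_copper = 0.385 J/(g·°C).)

c ≈ 0.237 J/(g·°C)

Net heat exchanged in the isolated system is zero:
244×c×(18.2 − 236) + 790×1.97×(18.2 − 10.3) + 96.6×0.385×(18.2 − 10.3) = 0
-53143 c = -12589
c = -12589/-53143 ≈ 0.2369 J/(g·°C)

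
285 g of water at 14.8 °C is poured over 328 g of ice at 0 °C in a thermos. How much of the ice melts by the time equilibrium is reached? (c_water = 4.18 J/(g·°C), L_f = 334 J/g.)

Water can give up m c ΔT = 285×4.18×14.8 = 17631 J before reaching 0 °C.
Melting all 328 g of ice would need 328×334 = 109552 J.
17631 J < 109552 J, so only part of the ice melts and the system sits at 0 °C.
Mass melted = 17631/334 ≈ 52.79 g.

m_melted ≈ 52.8 g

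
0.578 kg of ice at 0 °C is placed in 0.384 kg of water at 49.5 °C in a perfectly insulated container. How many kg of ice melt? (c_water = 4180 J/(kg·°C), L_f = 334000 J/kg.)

Cooling the water to 0 °C releases 0.384·4180·49.5 = 79453 J.
Fully melting the ice requires m_ice L_f = 0.578·334000 = 193052 J.
That's not enough to melt it all — equilibrium is at 0 °C with ice remaining.
m_melted·334000 = 79453  ⇒  m_melted ≈ 0.2379 kg.

m_melted ≈ 0.238 kg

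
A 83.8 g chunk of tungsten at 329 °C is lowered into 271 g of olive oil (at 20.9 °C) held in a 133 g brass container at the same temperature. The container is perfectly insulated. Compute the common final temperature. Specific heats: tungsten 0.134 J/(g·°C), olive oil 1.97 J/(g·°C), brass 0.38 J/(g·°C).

Net heat exchanged in the isolated system is zero:
83.8*0.134*(T − 329) + 271*1.97*(T − 20.9) + 133*0.38*(T − 20.9) = 0
595.64 T = 15909
T = 15909/595.64 ≈ 26.71 °C

T_f ≈ 26.7 °C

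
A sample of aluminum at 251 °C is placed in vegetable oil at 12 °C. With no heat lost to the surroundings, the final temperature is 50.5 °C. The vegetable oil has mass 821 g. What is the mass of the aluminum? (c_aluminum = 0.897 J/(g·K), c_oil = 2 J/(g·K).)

m ≈ 352 g

Heat lost by the aluminum = heat gained by the oil:
m×0.897×(251 − 50.5) = 821×2×(50.5 − 12)
179.85 m = 63217  ⇒  m ≈ 351.5 g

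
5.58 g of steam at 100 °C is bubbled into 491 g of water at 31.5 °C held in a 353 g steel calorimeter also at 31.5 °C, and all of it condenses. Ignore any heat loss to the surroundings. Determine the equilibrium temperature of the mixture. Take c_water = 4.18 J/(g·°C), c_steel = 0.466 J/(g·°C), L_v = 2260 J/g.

Energy balance with sensible and latent terms:
latent heat released on condensation: 5.58×2260 = 12611
  condensate cools 100→T: 5.58×4.18×(T − 100) = 23.32(T − 100)
  water warms: 491×4.18×(T − 31.5) = 2052.4(T − 31.5)
  cup: 164.5(T − 31.5)
2240.2 T = 12611 + 2332.4 + 69832 = 84775
T ≈ 37.84 °C, under the boiling point, so the assumption holds.

T_f ≈ 37.8 °C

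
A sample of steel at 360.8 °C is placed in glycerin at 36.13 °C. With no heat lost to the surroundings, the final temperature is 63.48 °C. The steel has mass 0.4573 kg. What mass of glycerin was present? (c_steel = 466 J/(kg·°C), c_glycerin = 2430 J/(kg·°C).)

m ≈ 0.953 kg

Heat lost by the steel = heat gained by the glycerin:
0.4573×466×(360.8 − 63.48) = m×2430×(63.48 − 36.13)
66460 m = 63359  ⇒  m ≈ 0.9533 kg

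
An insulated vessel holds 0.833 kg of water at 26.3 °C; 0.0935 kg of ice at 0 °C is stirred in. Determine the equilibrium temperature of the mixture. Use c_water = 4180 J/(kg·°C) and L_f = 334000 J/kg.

Let T be the final temperature. ΣQ_i = 0:
melt ice: 0.0935·334000 = 31229
  warm the meltwater: 390.83 T
  water cools: 0.833·4180·(T − 26.3) = 3481.9(T − 26.3)
3872.8 T = 91575 − 31229 = 60346
T ≈ 15.58 °C (positive, so assuming full melt was valid).

T_f ≈ 15.6 °C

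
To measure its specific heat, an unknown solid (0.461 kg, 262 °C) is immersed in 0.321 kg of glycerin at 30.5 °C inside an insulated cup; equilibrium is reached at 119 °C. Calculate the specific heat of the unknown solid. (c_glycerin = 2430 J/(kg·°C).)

m_s c (T_s − T_f) = m_glycerin c_glycerin (T_f − T_0):
0.461·c·(262 − 119) = 0.321·2430·(119 − 30.5)
65.92 c = 69033  ⇒  c ≈ 1047 J/(kg·°C)

c ≈ 1050 J/(kg·°C)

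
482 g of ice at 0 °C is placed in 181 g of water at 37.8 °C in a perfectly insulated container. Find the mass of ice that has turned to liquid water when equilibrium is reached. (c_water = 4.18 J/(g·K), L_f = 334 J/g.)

m_melted ≈ 85.6 g

Water can give up m c ΔT = 181×4.18×37.8 = 28599 J before reaching 0 °C.
Melting all 482 g of ice would need 482×334 = 160988 J.
28599 J < 160988 J, so only part of the ice melts and the system sits at 0 °C.
Mass melted = 28599/334 ≈ 85.62 g.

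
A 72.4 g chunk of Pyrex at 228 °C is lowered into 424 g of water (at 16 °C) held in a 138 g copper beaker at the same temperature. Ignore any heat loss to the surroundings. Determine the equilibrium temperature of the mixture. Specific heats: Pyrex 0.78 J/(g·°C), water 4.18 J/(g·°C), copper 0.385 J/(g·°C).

T_f ≈ 22.4 °C

T_f = Σ m_i c_i T_i / Σ m_i c_i:
T_f = (56.47×228 + 1772.3×16 + 53.13×16) / (56.47 + 1772.3 + 53.13)
    = 42083 / 1881.9 ≈ 22.36 °C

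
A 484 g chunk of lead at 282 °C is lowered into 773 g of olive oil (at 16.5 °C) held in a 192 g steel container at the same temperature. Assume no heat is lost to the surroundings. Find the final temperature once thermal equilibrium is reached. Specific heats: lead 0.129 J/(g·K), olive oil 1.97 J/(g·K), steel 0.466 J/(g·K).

Conservation of energy gives ΣQ = 0:
484*0.129*(T − 282) + 773*1.97*(T − 16.5) + 192*0.466*(T − 16.5) = 0
62.44(T − 282) + 1522.8(T − 16.5) + 89.47(T − 16.5) = 0
1674.7 T = 44210
T = 44210/1674.7 ≈ 26.40 °C

T_f ≈ 26.4 °C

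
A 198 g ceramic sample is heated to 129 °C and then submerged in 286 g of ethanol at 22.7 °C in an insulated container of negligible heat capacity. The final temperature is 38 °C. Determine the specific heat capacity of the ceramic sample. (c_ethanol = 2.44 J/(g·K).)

c ≈ 0.593 J/(g·K)

Heat lost by the ceramic sample = heat gained by the ethanol:
198·c·(129 − 38) = 286·2.44·(38 − 22.7)
18018 c = 10677  ⇒  c ≈ 0.5926 J/(g·K)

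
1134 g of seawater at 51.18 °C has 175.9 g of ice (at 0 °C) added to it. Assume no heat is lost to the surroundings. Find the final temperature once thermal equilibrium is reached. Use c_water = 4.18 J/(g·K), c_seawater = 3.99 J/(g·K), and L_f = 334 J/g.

Conservation of energy gives ΣQ = 0:
melt ice: 175.9×334 = 58751
  meltwater 0→T: 175.9×4.18×T = 735.26 T
  seawater: 4524.7(T − 51.18)
5259.9 T = 231572 − 58751 = 172821
T ≈ 32.86 °C (positive, so assuming full melt was valid).

T_f ≈ 32.9 °C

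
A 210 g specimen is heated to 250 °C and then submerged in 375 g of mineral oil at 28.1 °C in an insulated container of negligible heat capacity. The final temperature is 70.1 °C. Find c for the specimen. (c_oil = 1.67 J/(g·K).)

c ≈ 0.696 J/(g·K)

Let T be the final temperature. ΣQ_i = 0:
210×c×(70.1 − 250) + 375×1.67×(70.1 − 28.1) = 0
-37779 c = -26302
c = -26302/-37779 ≈ 0.6962 J/(g·K)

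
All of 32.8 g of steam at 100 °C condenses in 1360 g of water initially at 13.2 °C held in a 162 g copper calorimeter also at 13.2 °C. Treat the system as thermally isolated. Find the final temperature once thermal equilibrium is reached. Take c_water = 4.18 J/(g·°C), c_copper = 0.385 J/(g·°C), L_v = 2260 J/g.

T_f ≈ 27.8 °C

Heat gained plus heat lost sum to zero:
latent heat released on condensation: 32.8×2260 = 74128
  condensate cools 100→T: 32.8×4.18×(T − 100) = 137.1(T − 100)
  original water: 5684.8(T − 13.2)
  copper cup: 162×0.385×(T − 13.2) = 62.37(T − 13.2)
5884.3 T = 74128 + 13710 + 75863 = 163701
T ≈ 27.82 °C (< 100 °C, so full condensation is consistent).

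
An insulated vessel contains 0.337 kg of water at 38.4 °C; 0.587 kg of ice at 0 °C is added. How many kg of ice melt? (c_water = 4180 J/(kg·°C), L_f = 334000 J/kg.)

m_melted ≈ 0.162 kg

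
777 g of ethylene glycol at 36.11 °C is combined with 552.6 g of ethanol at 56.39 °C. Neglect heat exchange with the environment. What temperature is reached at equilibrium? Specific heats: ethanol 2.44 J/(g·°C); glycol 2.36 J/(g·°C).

Taking heat into each body as positive, Σ m c ΔT = 0:
552.6×2.44×(T − 56.39) + 777×2.36×(T − 36.11) = 0
1348.3(T − 56.39) + 1833.7(T − 36.11) = 0
3182.1 T = 142249
T = 142249 / 3182.1 = 44.7 °C

T_f ≈ 44.7 °C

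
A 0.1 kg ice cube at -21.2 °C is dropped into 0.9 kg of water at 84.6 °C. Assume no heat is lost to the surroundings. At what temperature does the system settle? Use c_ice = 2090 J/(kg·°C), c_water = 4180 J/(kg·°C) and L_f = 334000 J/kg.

T_f ≈ 67.1 °C

Setting the total heat transfer to zero:
ice -21.2→0 °C: 0.1·2090·21.2 = 4430.8; melt ice: 0.1·334000 = 33400; warm the meltwater: 418 T; water cools: 0.9·4180·(T − 84.6) = 3762(T − 84.6)
4180 T = 318265 − 37831 = 280434
T ≈ 67.09 °C — above 0 °C, consistent with complete melting.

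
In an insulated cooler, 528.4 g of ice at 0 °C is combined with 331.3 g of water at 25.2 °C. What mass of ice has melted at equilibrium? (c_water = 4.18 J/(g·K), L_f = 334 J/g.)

Heat available from the water dropping to 0 °C: 331.3×4.18×25.2 = 34898 J.
Melting all 528.4 g of ice would need 528.4×334 = 176486 J.
Since 34898 < 176486 J, not all the ice melts; equilibrium is at 0 °C.
m_melt = 34898 / L_f = 104.5 g.

m_melted ≈ 104 g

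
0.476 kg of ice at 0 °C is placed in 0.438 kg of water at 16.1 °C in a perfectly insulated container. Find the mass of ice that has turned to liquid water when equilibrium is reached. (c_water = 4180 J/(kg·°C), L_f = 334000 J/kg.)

Heat available from the water dropping to 0 °C: 0.438×4180×16.1 = 29477 J.
Fully melting the ice requires m_ice L_f = 0.476×334000 = 158984 J.
29477 J < 158984 J, so only part of the ice melts and the system sits at 0 °C.
m_melted×334000 = 29477  ⇒  m_melted ≈ 0.08825 kg.

m_melted ≈ 0.0883 kg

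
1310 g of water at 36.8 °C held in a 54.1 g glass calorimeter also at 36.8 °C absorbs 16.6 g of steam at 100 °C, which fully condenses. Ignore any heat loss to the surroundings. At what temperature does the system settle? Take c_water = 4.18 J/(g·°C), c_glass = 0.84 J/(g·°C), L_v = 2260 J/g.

T_f ≈ 44.3 °C

Let T be the final temperature. ΣQ_i = 0:
latent heat released on condensation: 16.6·2260 = 37516
  condensed water 100 °C→T: 69.39(T − 100)
  water warms: 1310·4.18·(T − 36.8) = 5475.8(T − 36.8)
  cup: 45.44(T − 36.8)
5590.6 T = 37516 + 6938.8 + 203182 = 247637
T ≈ 44.29 °C — below 100 °C, confirming all the steam condensed.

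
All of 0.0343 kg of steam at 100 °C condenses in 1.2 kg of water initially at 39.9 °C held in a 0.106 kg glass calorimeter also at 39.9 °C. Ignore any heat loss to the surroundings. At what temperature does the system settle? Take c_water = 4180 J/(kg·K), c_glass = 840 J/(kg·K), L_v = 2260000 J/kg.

Sum of m c ΔT and latent-heat terms is zero:
steam→water at 100 °C releases m L_v = 0.0343×2260000 = 77518; condensed water 100 °C→T: 143.37(T − 100); original water: 5016(T − 39.9); cup: 89.04(T − 39.9)
5248.4 T = 77518 + 14337 + 203691 = 295546
T ≈ 56.31 °C, under the boiling point, so the assumption holds.

T_f ≈ 56.3 °C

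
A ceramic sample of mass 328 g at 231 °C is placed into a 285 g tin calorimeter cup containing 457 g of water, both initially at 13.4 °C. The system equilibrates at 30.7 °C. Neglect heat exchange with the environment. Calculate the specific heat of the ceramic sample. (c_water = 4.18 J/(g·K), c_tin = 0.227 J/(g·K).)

Conservation of energy gives ΣQ = 0:
328×c×(30.7 − 231) + 457×4.18×(30.7 − 13.4) + 285×0.227×(30.7 − 13.4) = 0
-65698 c = -34167
c = -34167/-65698 ≈ 0.5201 J/(g·K)

c ≈ 0.52 J/(g·K)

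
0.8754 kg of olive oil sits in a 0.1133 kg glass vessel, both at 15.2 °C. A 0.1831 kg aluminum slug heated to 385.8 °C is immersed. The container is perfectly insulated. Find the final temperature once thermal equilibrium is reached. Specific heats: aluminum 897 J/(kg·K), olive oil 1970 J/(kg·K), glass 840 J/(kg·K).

T_f ≈ 45.9 °C

Conservation of energy gives ΣQ = 0:
0.1831·897·(T − 385.8) + 0.8754·1970·(T − 15.2) + 0.1133·840·(T − 15.2) = 0
164.24(T − 385.8) + 1724.5(T − 15.2) + 95.17(T − 15.2) = 0
(164.24 + 1724.5 + 95.17) T = 164.24·385.8 + 1724.5·15.2 + 95.17·15.2
T = 91024/1984 ≈ 45.88 °C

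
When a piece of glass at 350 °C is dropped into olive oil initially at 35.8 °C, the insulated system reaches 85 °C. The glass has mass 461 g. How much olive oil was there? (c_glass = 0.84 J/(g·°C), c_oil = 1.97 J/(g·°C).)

Heat lost by the glass = heat gained by the oil:
461×0.84×(350 − 85) = m×1.97×(85 − 35.8)
96.92 m = 102619  ⇒  m ≈ 1059 g

m ≈ 1060 g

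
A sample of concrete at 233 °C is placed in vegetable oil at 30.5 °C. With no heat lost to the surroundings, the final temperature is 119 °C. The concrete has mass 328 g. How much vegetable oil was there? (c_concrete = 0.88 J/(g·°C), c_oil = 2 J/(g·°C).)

|Q_concrete| = |Q_oil|:
328×0.88×(233 − 119) = m×2×(119 − 30.5)
177 m = 32905  ⇒  m ≈ 185.9 g

m ≈ 186 g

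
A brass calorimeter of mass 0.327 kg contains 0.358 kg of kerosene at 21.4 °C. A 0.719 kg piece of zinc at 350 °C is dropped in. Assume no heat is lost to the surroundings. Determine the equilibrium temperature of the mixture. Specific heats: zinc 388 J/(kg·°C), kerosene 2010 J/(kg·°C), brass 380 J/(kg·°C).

Heat gained plus heat lost sum to zero:
0.719·388·(T − 350) + 0.358·2010·(T − 21.4) + 0.327·380·(T − 21.4) = 0
(278.97 + 719.58 + 124.26) T = 278.97·350 + 719.58·21.4 + 124.26·21.4
T = 115698/1122.8 ≈ 103.04 °C

T_f ≈ 103.0 °C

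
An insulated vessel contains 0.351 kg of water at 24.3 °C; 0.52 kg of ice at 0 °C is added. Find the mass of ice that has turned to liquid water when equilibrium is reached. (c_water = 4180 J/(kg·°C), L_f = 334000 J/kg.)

Water can give up m c ΔT = 0.351·4180·24.3 = 35652 J before reaching 0 °C.
Fully melting the ice requires m_ice L_f = 0.52·334000 = 173680 J.
35652 J < 173680 J, so only part of the ice melts and the system sits at 0 °C.
m_melted·334000 = 35652  ⇒  m_melted ≈ 0.1067 kg.

m_melted ≈ 0.107 kg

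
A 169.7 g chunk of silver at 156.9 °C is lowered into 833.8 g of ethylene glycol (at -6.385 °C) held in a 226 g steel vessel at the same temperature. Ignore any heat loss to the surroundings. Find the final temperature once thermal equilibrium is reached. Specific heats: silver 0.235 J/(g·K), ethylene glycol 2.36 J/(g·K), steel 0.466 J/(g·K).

T_f ≈ -3.3 °C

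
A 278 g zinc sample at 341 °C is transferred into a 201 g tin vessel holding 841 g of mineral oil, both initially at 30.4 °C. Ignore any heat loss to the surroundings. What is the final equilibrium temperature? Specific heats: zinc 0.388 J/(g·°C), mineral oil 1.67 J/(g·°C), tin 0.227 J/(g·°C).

T_f = Σ m_i c_i T_i / Σ m_i c_i:
T_f = (107.86*341 + 1404.5*30.4 + 45.63*30.4) / (107.86 + 1404.5 + 45.63)
    = 80865 / 1558 ≈ 51.90 °C

T_f ≈ 51.9 °C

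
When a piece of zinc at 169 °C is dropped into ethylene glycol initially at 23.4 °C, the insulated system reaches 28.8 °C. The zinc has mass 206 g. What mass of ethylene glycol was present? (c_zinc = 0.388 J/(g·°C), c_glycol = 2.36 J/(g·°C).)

Energy conservation, ΣQ = 0:
206·0.388·(28.8 − 169) + m·2.36·(28.8 − 23.4) = 0
12.74 m = 11206
m = 11206/12.74 ≈ 879.3 g

m ≈ 879 g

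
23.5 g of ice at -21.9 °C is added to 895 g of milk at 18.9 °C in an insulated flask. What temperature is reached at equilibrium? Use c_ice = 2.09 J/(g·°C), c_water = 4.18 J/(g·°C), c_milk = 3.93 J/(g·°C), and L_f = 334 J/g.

T_f ≈ 15.9 °C

Energy conservation, ΣQ = 0:
warm ice to 0 °C: 23.5×2.09×(0 − (-21.9)) = 1075.6; latent heat to melt: 23.5×334 = 7849; warm the meltwater: 98.23 T; milk: 3517.4(T − 18.9)
3615.6 T = 66478 − 8924.6 = 57553
T ≈ 15.92 °C (positive, so assuming full melt was valid).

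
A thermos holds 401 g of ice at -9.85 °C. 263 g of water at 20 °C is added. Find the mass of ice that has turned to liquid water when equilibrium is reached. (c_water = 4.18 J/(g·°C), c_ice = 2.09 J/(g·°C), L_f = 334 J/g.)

m_melted ≈ 41.1 g

Water can give up m c ΔT = 263·4.18·20 = 21987 J before reaching 0 °C.
Of that, 401·2.09·9.85 = 8255.2 J goes to bring the ice to 0 °C, leaving 13732 J.
Melting all 401 g of ice would need 401·334 = 133934 J.
13732 J < 133934 J, so only part of the ice melts and the system sits at 0 °C.
m_melt = 13732 / L_f = 41.11 g.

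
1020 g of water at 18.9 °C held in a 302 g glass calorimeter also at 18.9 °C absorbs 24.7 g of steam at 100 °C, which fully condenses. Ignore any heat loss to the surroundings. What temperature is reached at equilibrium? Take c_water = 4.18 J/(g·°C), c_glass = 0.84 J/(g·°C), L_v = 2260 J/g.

Let T be the final temperature. ΣQ_i = 0:
condense steam: −24.7·2260 = −55822
  condensed water 100 °C→T: 103.25(T − 100)
  water warms: 1020·4.18·(T − 18.9) = 4263.6(T − 18.9)
  glass cup: 302·0.84·(T − 18.9) = 253.68(T − 18.9)
4620.5 T = 55822 + 10325 + 85377 = 151523
T ≈ 32.79 °C, under the boiling point, so the assumption holds.

T_f ≈ 32.8 °C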